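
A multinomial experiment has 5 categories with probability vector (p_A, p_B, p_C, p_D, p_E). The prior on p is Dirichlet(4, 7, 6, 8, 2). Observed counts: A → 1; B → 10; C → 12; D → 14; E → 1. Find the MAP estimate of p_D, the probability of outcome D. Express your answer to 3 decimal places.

MAP estimate of p_D = 0.350

The posterior is Dirichlet(αᵢ + nᵢ) = Dirichlet(5, 17, 18, 22, 3).
For a Dirichlet(a₁,…,a_K) with all aᵢ > 1, the mode has j-th component (aⱼ − 1)/(Σaᵢ − K).
Here Σaᵢ = 65 and K = 5, so p_D = (22 − 1)/(65 − 5) = 21/60 ≈ 0.350.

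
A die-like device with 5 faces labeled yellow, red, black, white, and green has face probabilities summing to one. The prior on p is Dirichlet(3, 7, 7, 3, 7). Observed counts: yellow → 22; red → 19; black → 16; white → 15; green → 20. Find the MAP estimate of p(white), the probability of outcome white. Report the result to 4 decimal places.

The posterior is Dirichlet(αᵢ + nᵢ) = Dirichlet(25, 26, 23, 18, 27).
For a Dirichlet(a₁,…,a_K) with all aᵢ > 1, the mode has j-th component (aⱼ − 1)/(Σaᵢ − K).
Here Σaᵢ = 119 and K = 5, so p(white) = (18 − 1)/(119 − 5) = 17/114 ≈ 0.1491.

MAP estimate of p(white) = 0.1491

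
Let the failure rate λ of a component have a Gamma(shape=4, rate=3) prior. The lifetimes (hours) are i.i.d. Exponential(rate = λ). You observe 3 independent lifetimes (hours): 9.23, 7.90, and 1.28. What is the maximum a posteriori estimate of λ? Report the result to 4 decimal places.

λ̂_MAP = 0.2802

The Exponential(rate=λ) likelihood is ∝ λ^n e^(−λΣtᵢ). Here n = 3 and Σtᵢ = 9.23 + 7.90 + 1.28 = 18.41.
Posterior ∝ λ^3e^(−3λ) · λ^3e^(−18.41λ) = λ^6e^(−21.41λ), i.e. Gamma(7, 21.41).
Mode = (a−1)/b = 6/21.41 ≈ 0.2802.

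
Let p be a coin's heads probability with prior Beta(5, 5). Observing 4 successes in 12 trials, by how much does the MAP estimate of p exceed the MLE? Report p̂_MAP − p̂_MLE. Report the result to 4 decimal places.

Posterior is Beta(9, 13); MAP = (9−1)/(22−2) = 8/20 ≈ 0.40000.
MLE ignores the prior: p̂_MLE = k/n = 4/12 ≈ 0.33333.
Difference = 8/20 − 4/12 = 1/15 ≈ 0.0667.

MAP − MLE = 0.0667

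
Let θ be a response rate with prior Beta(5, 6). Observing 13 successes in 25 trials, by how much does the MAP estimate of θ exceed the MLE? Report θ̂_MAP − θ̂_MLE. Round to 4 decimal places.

Posterior is Beta(18, 18); MAP = (18−1)/(36−2) = 17/34 ≈ 0.50000.
MLE ignores the prior: θ̂_MLE = k/n = 13/25 ≈ 0.52000.
Difference = 17/34 − 13/25 = -1/50 ≈ -0.0200.

MAP − MLE = -0.0200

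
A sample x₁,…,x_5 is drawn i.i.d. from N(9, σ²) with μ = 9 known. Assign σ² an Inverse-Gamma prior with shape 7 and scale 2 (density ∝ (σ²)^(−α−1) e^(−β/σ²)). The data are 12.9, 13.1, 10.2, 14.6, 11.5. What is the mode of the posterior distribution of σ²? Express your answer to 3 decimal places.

σ̂²_MAP = 3.575

Sum of squared deviations about the known mean: SS = (12.9−9)² + (13.1−9)² + (10.2−9)² + (14.6−9)² + (11.5−9)² = 71.07.
The Normal likelihood contributes (σ²)^(−n/2) exp(−SS/(2σ²)), so the posterior is Inverse-Gamma(α + n/2, β + SS/2) = Inverse-Gamma(9.5, 37.535).
The mode of Inverse-Gamma(a, b) is b/(a+1) = 37.535/10.5 ≈ 3.575.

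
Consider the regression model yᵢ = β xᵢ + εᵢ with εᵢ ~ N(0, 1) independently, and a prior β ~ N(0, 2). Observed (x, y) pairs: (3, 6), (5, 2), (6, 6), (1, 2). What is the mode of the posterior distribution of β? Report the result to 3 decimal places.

log p(β | y) = −Σ(yᵢ − βxᵢ)²/(2·1) − β²/(2·2) + const.
Setting the derivative to zero: Σxᵢ(yᵢ − βxᵢ)/1 − β/2 = 0, so β = Σxᵢyᵢ / (Σxᵢ² + σ²/τ²).
Σxᵢyᵢ = 3·6 + 5·2 + 6·6 + 1·2 = 66; Σxᵢ² = 71; σ²/τ² = 0.5.
β̂_MAP = 66 / (71 + 0.5) = 66/71.5 ≈ 0.923.

β̂_MAP = 0.923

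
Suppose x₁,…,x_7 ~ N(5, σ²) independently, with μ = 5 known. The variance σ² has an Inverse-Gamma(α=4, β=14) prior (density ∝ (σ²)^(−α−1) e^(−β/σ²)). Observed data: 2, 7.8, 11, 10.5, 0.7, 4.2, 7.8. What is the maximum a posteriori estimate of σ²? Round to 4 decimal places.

Sum of squared deviations about the known mean: SS = (2−5)² + (7.8−5)² + (11−5)² + (10.5−5)² + (0.7−5)² + (4.2−5)² + (7.8−5)² = 110.06.
The Normal likelihood contributes (σ²)^(−n/2) exp(−SS/(2σ²)), so the posterior is Inverse-Gamma(α + n/2, β + SS/2) = Inverse-Gamma(7.5, 69.03).
The mode of Inverse-Gamma(a, b) is b/(a+1) = 69.03/8.5 ≈ 8.1212.

σ̂²_MAP = 8.1212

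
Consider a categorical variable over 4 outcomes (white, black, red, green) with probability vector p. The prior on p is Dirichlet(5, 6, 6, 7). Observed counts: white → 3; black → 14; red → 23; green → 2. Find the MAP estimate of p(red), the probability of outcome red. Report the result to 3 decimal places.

The posterior is Dirichlet(αᵢ + nᵢ) = Dirichlet(8, 20, 29, 9).
For a Dirichlet(a₁,…,a_K) with all aᵢ > 1, the mode has j-th component (aⱼ − 1)/(Σaᵢ − K).
Here Σaᵢ = 66 and K = 4, so p(red) = (29 − 1)/(66 − 4) = 28/62 ≈ 0.452.

MAP estimate of p(red) = 0.452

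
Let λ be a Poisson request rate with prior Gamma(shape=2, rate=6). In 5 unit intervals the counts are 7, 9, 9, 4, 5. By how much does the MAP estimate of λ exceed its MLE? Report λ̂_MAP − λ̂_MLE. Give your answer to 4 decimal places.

MAP − MLE = -3.6182

Σxᵢ = 34. Posterior is Gamma(36, 11); MAP = (36−1)/11 = 35/11 ≈ 3.18182.
MLE = x̄ = 34/5 ≈ 6.80000.
Difference = 35/11 − 34/5 = -199/55 ≈ -3.6182.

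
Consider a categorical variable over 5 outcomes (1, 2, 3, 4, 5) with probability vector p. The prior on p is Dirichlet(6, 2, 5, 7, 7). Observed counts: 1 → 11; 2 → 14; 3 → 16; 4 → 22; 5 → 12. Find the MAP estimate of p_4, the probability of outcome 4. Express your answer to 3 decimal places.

MAP estimate: 0.289

The posterior is Dirichlet(αᵢ + nᵢ) = Dirichlet(17, 16, 21, 29, 19).
For a Dirichlet(a₁,…,a_K) with all aᵢ > 1, the mode has j-th component (aⱼ − 1)/(Σaᵢ − K).
Here Σaᵢ = 102 and K = 5, so p_4 = (29 − 1)/(102 − 5) = 28/97 ≈ 0.289.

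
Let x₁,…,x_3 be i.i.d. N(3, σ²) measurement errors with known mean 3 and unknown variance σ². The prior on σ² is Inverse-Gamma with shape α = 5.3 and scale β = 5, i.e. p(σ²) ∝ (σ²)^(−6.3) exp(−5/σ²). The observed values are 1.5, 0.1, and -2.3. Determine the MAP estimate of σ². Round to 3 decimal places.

Sum of squared deviations about the known mean: SS = (1.5−3)² + (0.1−3)² + (-2.3−3)² = 38.75.
The Normal likelihood contributes (σ²)^(−n/2) exp(−SS/(2σ²)), so the posterior is Inverse-Gamma(α + n/2, β + SS/2) = Inverse-Gamma(6.8, 24.375).
The mode of Inverse-Gamma(a, b) is b/(a+1) = 24.375/7.8 ≈ 3.125.

σ̂²_MAP = 3.125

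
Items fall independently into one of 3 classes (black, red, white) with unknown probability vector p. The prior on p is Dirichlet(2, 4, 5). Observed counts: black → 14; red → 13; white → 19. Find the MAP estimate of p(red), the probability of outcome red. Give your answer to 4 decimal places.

MAP estimate of p(red) = 0.2963

The posterior is Dirichlet(αᵢ + nᵢ) = Dirichlet(16, 17, 24).
For a Dirichlet(a₁,…,a_K) with all aᵢ > 1, the mode has j-th component (aⱼ − 1)/(Σaᵢ − K).
Here Σaᵢ = 57 and K = 3, so p(red) = (17 − 1)/(57 − 3) = 16/54 ≈ 0.2963.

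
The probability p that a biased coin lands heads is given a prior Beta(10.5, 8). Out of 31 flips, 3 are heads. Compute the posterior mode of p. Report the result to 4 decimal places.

p̂_MAP = 0.2632

Prior: Beta(10.5, 8).
Data: 3 successes in 31 trials. The binomial likelihood contributes p^3(1−p)^28, so the posterior is Beta(10.5+3, 8+28) = Beta(13.5, 36).
For Beta(a, b) with a, b > 1 the mode is (a−1)/(a+b−2) = 12.5/47.5 ≈ 0.2632.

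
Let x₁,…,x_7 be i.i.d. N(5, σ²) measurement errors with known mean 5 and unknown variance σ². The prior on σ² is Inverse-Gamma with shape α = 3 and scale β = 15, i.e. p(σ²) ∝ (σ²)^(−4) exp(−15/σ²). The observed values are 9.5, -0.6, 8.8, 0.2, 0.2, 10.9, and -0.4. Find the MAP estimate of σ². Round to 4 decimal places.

Sum of squared deviations about the known mean: SS = (9.5−5)² + (-0.6−5)² + (8.8−5)² + (0.2−5)² + (0.2−5)² + (10.9−5)² + (-0.4−5)² = 176.1.
The Normal likelihood contributes (σ²)^(−n/2) exp(−SS/(2σ²)), so the posterior is Inverse-Gamma(α + n/2, β + SS/2) = Inverse-Gamma(6.5, 103.05).
The mode of Inverse-Gamma(a, b) is b/(a+1) = 103.05/7.5 ≈ 13.7400.

σ̂²_MAP = 13.7400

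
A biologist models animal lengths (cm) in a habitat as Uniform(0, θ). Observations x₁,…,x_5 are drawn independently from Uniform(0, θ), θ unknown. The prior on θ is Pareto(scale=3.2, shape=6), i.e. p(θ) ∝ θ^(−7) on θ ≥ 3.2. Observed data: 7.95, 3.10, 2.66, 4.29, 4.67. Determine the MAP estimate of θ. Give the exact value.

θ̂_MAP = 7.95

The Uniform(0, θ) likelihood is θ^(−n) for θ ≥ max(xᵢ), zero otherwise. Here max(xᵢ) = 7.95.
Posterior ∝ θ^(−7) · θ^(−5) = θ^(−12) on θ ≥ max(3.2, 7.95) = 7.95.
This density is strictly decreasing in θ, so the posterior mode lies at the lower boundary of the support.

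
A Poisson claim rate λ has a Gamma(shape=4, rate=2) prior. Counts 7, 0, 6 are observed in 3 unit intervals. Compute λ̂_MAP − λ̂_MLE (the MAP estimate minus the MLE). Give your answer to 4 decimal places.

MAP − MLE = -1.1333

Σxᵢ = 13. Posterior is Gamma(17, 5); MAP = (17−1)/5 = 16/5 ≈ 3.20000.
MLE = x̄ = 13/3 ≈ 4.33333.
Difference = 16/5 − 13/3 = -17/15 ≈ -1.1333.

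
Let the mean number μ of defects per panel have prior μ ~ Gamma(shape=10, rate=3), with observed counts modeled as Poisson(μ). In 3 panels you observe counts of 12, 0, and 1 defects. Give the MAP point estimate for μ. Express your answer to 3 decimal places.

Σxᵢ = 12+0+1 = 13, with n = 3.
Posterior ∝ μ^9e^(−3μ) · μ^13e^(−3μ) = μ^22e^(−6μ), i.e. Gamma(shape=23, rate=6).
The mode of a Gamma(a, b) with a ≥ 1 (shape–rate) is (a−1)/b = 22/6 ≈ 3.667.

μ̂_MAP = 3.667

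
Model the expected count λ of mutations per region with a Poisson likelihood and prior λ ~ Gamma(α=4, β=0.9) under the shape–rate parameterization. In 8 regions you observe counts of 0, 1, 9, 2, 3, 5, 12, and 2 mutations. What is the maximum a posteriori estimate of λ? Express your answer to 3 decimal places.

λ̂_MAP = 4.157

Σxᵢ = 0+1+9+2+3+5+12+2 = 34, with n = 8.
Posterior ∝ λ^3e^(−0.9λ) · λ^34e^(−8λ) = λ^37e^(−8.9λ), i.e. Gamma(shape=38, rate=8.9).
The mode of a Gamma(a, b) with a ≥ 1 (shape–rate) is (a−1)/b = 37/8.9 ≈ 4.157.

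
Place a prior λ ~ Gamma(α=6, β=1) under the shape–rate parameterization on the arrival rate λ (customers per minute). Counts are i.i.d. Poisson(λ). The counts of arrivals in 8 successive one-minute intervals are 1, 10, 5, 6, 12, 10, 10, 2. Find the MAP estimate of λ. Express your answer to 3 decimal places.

λ̂_MAP = 6.778

Σxᵢ = 1+10+5+6+12+10+10+2 = 56, with n = 8.
Posterior ∝ λ^5e^(−1λ) · λ^56e^(−8λ) = λ^61e^(−9λ), i.e. Gamma(shape=62, rate=9).
The mode of a Gamma(a, b) with a ≥ 1 (shape–rate) is (a−1)/b = 61/9 ≈ 6.778.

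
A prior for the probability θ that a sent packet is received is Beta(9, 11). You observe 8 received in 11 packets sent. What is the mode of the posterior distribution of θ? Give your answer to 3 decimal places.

Prior: Beta(9, 11).
Data: 8 successes in 11 trials. The binomial likelihood contributes θ^8(1−θ)^3, so the posterior is Beta(9+8, 11+3) = Beta(17, 14).
For Beta(a, b) with a, b > 1 the mode is (a−1)/(a+b−2) = 16/29 ≈ 0.552.

θ̂_MAP = 0.552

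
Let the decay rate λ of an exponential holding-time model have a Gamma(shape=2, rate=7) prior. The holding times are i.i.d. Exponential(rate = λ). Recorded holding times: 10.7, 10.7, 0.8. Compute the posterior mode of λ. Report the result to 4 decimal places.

The Exponential(rate=λ) likelihood is ∝ λ^n e^(−λΣtᵢ). Here n = 3 and Σtᵢ = 10.7 + 10.7 + 0.8 = 22.2.
Posterior ∝ λe^(−7λ) · λ^3e^(−22.2λ) = λ^4e^(−29.2λ), i.e. Gamma(5, 29.2).
Mode = (a−1)/b = 4/29.2 ≈ 0.1370.

λ̂_MAP = 0.1370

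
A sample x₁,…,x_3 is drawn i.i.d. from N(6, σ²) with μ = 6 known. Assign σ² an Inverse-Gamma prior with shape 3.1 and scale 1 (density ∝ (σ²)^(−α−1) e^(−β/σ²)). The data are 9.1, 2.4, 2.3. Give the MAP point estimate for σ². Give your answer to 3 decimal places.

σ̂²_MAP = 3.416

Sum of squared deviations about the known mean: SS = (9.1−6)² + (2.4−6)² + (2.3−6)² = 36.26.
The Normal likelihood contributes (σ²)^(−n/2) exp(−SS/(2σ²)), so the posterior is Inverse-Gamma(α + n/2, β + SS/2) = Inverse-Gamma(4.6, 19.13).
The mode of Inverse-Gamma(a, b) is b/(a+1) = 19.13/5.6 ≈ 3.416.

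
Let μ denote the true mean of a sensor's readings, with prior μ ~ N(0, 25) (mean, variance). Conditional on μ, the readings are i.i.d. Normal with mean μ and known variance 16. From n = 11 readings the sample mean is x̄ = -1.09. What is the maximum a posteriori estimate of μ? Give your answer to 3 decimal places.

μ̂_MAP = -1.030

n = 11, x̄ = -1.09.
For a Normal prior and Normal likelihood with known variance, the posterior is Normal; its mode equals its mean, the precision-weighted average.
Prior precision 1/σ₀² = 1/25 = 0.04; data precision n/σ² = 11/16 = 0.6875.
μ̂ = (0.04·0 + 0.6875·(-1.09)) / (0.04 + 0.6875) = (-0.749375)/0.7275 = -1199/1164 ≈ -1.030.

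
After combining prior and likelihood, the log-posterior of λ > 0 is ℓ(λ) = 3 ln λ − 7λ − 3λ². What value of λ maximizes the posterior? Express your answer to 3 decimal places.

λ̂_MAP = 0.333

ℓ'(λ) = 3/λ − 7 − 6λ. Setting this to zero and multiplying by λ: 6λ² + 7λ − 3 = 0.
λ = (−7 + √(7² + 4·6·3)) / (2·6) = (−7 + √121) / 12 = (−7 + 11)/12 = 1/3.
ℓ''(λ) = −3/λ² − 6 < 0, confirming a maximum.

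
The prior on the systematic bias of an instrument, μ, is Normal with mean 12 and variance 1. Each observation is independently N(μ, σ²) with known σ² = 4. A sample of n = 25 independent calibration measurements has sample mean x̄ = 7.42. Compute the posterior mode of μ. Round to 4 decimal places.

n = 25, x̄ = 7.42.
For a Normal prior and Normal likelihood with known variance, the posterior is Normal; its mode equals its mean, the precision-weighted average.
Prior precision 1/σ₀² = 1/1 = 1; data precision n/σ² = 25/4 = 6.25.
μ̂ = (1·12 + 6.25·7.42) / (1 + 6.25) = 58.375/7.25 = 467/58 ≈ 8.0517.

μ̂_MAP = 8.0517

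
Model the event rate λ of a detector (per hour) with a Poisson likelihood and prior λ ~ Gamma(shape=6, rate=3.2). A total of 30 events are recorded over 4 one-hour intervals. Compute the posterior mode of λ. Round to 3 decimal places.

Σxᵢ = 30, n = 4.
Posterior ∝ λ^5e^(−3.2λ) · λ^30e^(−4λ) = λ^35e^(−7.2λ), i.e. Gamma(shape=36, rate=7.2).
The mode of a Gamma(a, b) with a ≥ 1 (shape–rate) is (a−1)/b = 35/7.2 ≈ 4.861.

λ̂_MAP = 4.861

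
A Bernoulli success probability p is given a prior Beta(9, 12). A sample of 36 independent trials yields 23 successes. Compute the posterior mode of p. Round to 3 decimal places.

Prior: Beta(9, 12).
Data: 23 successes in 36 trials. The binomial likelihood contributes p^23(1−p)^13, so the posterior is Beta(9+23, 12+13) = Beta(32, 25).
For Beta(a, b) with a, b > 1 the mode is (a−1)/(a+b−2) = 31/55 ≈ 0.564.

p̂_MAP = 0.564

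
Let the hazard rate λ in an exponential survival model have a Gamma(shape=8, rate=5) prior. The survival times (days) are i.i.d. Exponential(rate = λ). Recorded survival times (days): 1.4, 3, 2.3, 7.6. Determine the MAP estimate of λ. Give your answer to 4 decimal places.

λ̂_MAP = 0.5699

The Exponential(rate=λ) likelihood is ∝ λ^n e^(−λΣtᵢ). Here n = 4 and Σtᵢ = 1.4 + 3 + 2.3 + 7.6 = 14.3.
Posterior ∝ λ^7e^(−5λ) · λ^4e^(−14.3λ) = λ^11e^(−19.3λ), i.e. Gamma(12, 19.3).
Mode = (a−1)/b = 11/19.3 ≈ 0.5699.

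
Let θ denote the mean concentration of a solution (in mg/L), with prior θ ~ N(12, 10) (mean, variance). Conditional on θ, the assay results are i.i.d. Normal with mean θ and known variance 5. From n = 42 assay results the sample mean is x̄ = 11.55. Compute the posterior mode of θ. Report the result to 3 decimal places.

θ̂_MAP = 11.555

n = 42, x̄ = 11.55.
For a Normal prior and Normal likelihood with known variance, the posterior is Normal; its mode equals its mean, the precision-weighted average.
Prior precision 1/σ₀² = 1/10 = 0.1; data precision n/σ² = 42/5 = 8.4.
θ̂ = (0.1·12 + 8.4·11.55) / (0.1 + 8.4) = 98.22/8.5 = 4911/425 ≈ 11.555.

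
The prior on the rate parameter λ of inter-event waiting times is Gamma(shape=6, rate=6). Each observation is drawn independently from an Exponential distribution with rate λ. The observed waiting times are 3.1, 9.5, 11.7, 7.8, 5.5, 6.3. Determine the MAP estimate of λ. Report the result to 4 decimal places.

The Exponential(rate=λ) likelihood is ∝ λ^n e^(−λΣtᵢ). Here n = 6 and Σtᵢ = 3.1 + 9.5 + 11.7 + 7.8 + 5.5 + 6.3 = 43.9.
Posterior ∝ λ^5e^(−6λ) · λ^6e^(−43.9λ) = λ^11e^(−49.9λ), i.e. Gamma(12, 49.9).
Mode = (a−1)/b = 11/49.9 ≈ 0.2204.

λ̂_MAP = 0.2204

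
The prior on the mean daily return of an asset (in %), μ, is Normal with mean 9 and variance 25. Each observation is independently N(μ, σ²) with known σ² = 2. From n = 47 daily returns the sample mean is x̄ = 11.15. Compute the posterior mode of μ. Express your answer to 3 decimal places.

n = 47, x̄ = 11.15.
For a Normal prior and Normal likelihood with known variance, the posterior is Normal; its mode equals its mean, the precision-weighted average.
Prior precision 1/σ₀² = 1/25 = 0.04; data precision n/σ² = 47/2 = 23.5.
μ̂ = (0.04·9 + 23.5·11.15) / (0.04 + 23.5) = 262.385/23.54 = 52477/4708 ≈ 11.146.

μ̂_MAP = 11.146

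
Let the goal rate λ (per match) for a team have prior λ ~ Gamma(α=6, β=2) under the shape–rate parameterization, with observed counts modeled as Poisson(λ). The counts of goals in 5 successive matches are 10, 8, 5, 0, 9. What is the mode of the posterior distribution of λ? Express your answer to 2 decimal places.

Σxᵢ = 10+8+5+0+9 = 32, with n = 5.
Posterior ∝ λ^5e^(−2λ) · λ^32e^(−5λ) = λ^37e^(−7λ), i.e. Gamma(shape=38, rate=7).
The mode of a Gamma(a, b) with a ≥ 1 (shape–rate) is (a−1)/b = 37/7 ≈ 5.29.

λ̂_MAP = 5.29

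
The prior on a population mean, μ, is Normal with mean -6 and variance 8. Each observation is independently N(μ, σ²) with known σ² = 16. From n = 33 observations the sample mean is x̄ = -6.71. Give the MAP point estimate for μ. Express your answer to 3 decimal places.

μ̂_MAP = -6.669

n = 33, x̄ = -6.71.
For a Normal prior and Normal likelihood with known variance, the posterior is Normal; its mode equals its mean, the precision-weighted average.
Prior precision 1/σ₀² = 1/8 = 0.125; data precision n/σ² = 33/16 = 2.0625.
μ̂ = (0.125·(-6) + 2.0625·(-6.71)) / (0.125 + 2.0625) = (-14.589375)/2.1875 = -23343/3500 ≈ -6.669.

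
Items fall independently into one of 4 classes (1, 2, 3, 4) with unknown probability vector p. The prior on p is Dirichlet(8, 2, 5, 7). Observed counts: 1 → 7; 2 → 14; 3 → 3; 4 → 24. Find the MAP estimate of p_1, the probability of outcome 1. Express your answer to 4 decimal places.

MAP estimate: 0.2121

The posterior is Dirichlet(αᵢ + nᵢ) = Dirichlet(15, 16, 8, 31).
For a Dirichlet(a₁,…,a_K) with all aᵢ > 1, the mode has j-th component (aⱼ − 1)/(Σaᵢ − K).
Here Σaᵢ = 70 and K = 4, so p_1 = (15 − 1)/(70 − 4) = 14/66 ≈ 0.2121.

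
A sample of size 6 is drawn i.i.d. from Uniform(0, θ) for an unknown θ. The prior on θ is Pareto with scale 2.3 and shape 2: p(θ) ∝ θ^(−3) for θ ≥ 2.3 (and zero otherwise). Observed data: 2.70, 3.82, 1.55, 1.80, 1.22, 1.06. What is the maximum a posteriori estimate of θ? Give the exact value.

θ̂_MAP = 3.82

The Uniform(0, θ) likelihood is θ^(−n) for θ ≥ max(xᵢ), zero otherwise. Here max(xᵢ) = 3.82.
Posterior ∝ θ^(−3) · θ^(−6) = θ^(−9) on θ ≥ max(2.3, 3.82) = 3.82.
This density is strictly decreasing in θ, so the posterior mode lies at the lower boundary of the support.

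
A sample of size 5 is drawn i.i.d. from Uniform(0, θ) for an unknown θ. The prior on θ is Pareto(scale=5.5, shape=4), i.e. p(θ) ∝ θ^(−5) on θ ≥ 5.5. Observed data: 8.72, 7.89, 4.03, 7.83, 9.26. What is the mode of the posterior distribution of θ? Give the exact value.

The Uniform(0, θ) likelihood is θ^(−n) for θ ≥ max(xᵢ), zero otherwise. Here max(xᵢ) = 9.26.
Posterior ∝ θ^(−5) · θ^(−5) = θ^(−10) on θ ≥ max(5.5, 9.26) = 9.26.
This density is strictly decreasing in θ, so the posterior mode lies at the lower boundary of the support.

θ̂_MAP = 9.26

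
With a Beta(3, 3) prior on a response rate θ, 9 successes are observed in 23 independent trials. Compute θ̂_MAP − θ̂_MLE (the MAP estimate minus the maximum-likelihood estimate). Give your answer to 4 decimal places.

MAP − MLE = 0.0161

Posterior is Beta(12, 17); MAP = (12−1)/(29−2) = 11/27 ≈ 0.40741.
MLE ignores the prior: θ̂_MLE = k/n = 9/23 ≈ 0.39130.
Difference = 11/27 − 9/23 = 10/621 ≈ 0.0161.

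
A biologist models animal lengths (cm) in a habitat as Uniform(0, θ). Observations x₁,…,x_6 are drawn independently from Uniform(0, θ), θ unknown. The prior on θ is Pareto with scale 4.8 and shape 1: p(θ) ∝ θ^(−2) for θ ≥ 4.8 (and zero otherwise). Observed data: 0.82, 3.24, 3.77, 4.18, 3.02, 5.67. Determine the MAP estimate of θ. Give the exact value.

The Uniform(0, θ) likelihood is θ^(−n) for θ ≥ max(xᵢ), zero otherwise. Here max(xᵢ) = 5.67.
Posterior ∝ θ^(−2) · θ^(−6) = θ^(−8) on θ ≥ max(4.8, 5.67) = 5.67.
This density is strictly decreasing in θ, so the posterior mode lies at the lower boundary of the support.

θ̂_MAP = 5.67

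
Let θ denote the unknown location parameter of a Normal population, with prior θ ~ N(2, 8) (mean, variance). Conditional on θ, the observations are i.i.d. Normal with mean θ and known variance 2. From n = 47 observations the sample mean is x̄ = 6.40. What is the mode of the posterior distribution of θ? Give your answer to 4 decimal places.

θ̂_MAP = 6.3767

n = 47, x̄ = 6.40.
For a Normal prior and Normal likelihood with known variance, the posterior is Normal; its mode equals its mean, the precision-weighted average.
Prior precision 1/σ₀² = 1/8 = 0.125; data precision n/σ² = 47/2 = 23.5.
θ̂ = (0.125·2 + 23.5·6.4) / (0.125 + 23.5) = 150.65/23.625 = 6026/945 ≈ 6.3767.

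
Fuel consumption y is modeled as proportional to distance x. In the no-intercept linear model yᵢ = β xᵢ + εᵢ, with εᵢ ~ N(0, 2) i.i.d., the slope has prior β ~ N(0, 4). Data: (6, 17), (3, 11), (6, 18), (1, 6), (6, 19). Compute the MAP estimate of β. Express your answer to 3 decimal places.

β̂_MAP = 3.063

log p(β | y) = −Σ(yᵢ − βxᵢ)²/(2·2) − β²/(2·4) + const.
Setting the derivative to zero: Σxᵢ(yᵢ − βxᵢ)/2 − β/4 = 0, so β = Σxᵢyᵢ / (Σxᵢ² + σ²/τ²).
Σxᵢyᵢ = 6·17 + 3·11 + 6·18 + 1·6 + 6·19 = 363; Σxᵢ² = 118; σ²/τ² = 0.5.
β̂_MAP = 363 / (118 + 0.5) = 363/118.5 ≈ 3.063.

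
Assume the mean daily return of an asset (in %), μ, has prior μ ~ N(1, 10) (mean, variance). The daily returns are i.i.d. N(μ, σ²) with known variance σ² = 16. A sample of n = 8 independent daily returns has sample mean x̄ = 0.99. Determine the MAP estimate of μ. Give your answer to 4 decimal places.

n = 8, x̄ = 0.99.
For a Normal prior and Normal likelihood with known variance, the posterior is Normal; its mode equals its mean, the precision-weighted average.
Prior precision 1/σ₀² = 1/10 = 0.1; data precision n/σ² = 8/16 = 0.5.
μ̂ = (0.1·1 + 0.5·0.99) / (0.1 + 0.5) = 0.595/0.6 = 119/120 ≈ 0.9917.

μ̂_MAP = 0.9917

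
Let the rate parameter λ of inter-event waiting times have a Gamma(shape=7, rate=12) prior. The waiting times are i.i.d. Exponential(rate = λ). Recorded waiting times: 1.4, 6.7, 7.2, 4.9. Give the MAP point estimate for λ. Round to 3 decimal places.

λ̂_MAP = 0.311

The Exponential(rate=λ) likelihood is ∝ λ^n e^(−λΣtᵢ). Here n = 4 and Σtᵢ = 1.4 + 6.7 + 7.2 + 4.9 = 20.2.
Posterior ∝ λ^6e^(−12λ) · λ^4e^(−20.2λ) = λ^10e^(−32.2λ), i.e. Gamma(11, 32.2).
Mode = (a−1)/b = 10/32.2 ≈ 0.311.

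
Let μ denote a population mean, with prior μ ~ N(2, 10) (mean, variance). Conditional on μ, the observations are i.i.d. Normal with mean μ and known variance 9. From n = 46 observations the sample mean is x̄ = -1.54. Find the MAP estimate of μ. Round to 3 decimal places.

n = 46, x̄ = -1.54.
For a Normal prior and Normal likelihood with known variance, the posterior is Normal; its mode equals its mean, the precision-weighted average.
Prior precision 1/σ₀² = 1/10 = 0.1; data precision n/σ² = 46/9.
μ̂ = (0.1·2 + (46/9)·(-1.54)) / (0.1 + 46/9) = (-1726/225)/(469/90) = -3452/2345 ≈ -1.472.

μ̂_MAP = -1.472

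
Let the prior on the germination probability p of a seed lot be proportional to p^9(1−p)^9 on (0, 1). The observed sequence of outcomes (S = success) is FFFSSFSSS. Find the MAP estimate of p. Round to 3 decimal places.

The prior density ∝ p^9(1−p)^9 is the kernel of Beta(10, 10).
Data: 5 successes in 9 trials (from the sequence). The binomial likelihood contributes p^5(1−p)^4, so the posterior is Beta(10+5, 10+4) = Beta(15, 14).
For Beta(a, b) with a, b > 1 the mode is (a−1)/(a+b−2) = 14/27 ≈ 0.519.

p̂_MAP = 0.519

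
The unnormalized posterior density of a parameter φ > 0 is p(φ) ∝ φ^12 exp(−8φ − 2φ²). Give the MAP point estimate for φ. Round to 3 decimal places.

ℓ'(φ) = 12/φ − 8 − 4φ. Setting this to zero and multiplying by φ: 4φ² + 8φ − 12 = 0.
φ = (−8 + √(8² + 4·4·12)) / (2·4) = (−8 + √256) / 8 = (−8 + 16)/8 = 1.
ℓ''(φ) = −12/φ² − 4 < 0, confirming a maximum.

φ̂_MAP = 1.000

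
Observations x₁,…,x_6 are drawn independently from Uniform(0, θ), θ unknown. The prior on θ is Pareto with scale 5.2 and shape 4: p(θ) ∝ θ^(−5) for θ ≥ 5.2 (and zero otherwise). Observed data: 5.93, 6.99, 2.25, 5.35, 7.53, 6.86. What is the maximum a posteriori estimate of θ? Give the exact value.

θ̂_MAP = 7.53

The Uniform(0, θ) likelihood is θ^(−n) for θ ≥ max(xᵢ), zero otherwise. Here max(xᵢ) = 7.53.
Posterior ∝ θ^(−5) · θ^(−6) = θ^(−11) on θ ≥ max(5.2, 7.53) = 7.53.
This density is strictly decreasing in θ, so the posterior mode lies at the lower boundary of the support.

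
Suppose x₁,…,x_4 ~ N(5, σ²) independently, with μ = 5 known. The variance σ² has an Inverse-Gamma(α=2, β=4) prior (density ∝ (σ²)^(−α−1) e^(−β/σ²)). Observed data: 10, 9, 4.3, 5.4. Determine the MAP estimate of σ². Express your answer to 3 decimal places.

Sum of squared deviations about the known mean: SS = (10−5)² + (9−5)² + (4.3−5)² + (5.4−5)² = 41.65.
The Normal likelihood contributes (σ²)^(−n/2) exp(−SS/(2σ²)), so the posterior is Inverse-Gamma(α + n/2, β + SS/2) = Inverse-Gamma(4, 24.825).
The mode of Inverse-Gamma(a, b) is b/(a+1) = 24.825/5 ≈ 4.965.

σ̂²_MAP = 4.965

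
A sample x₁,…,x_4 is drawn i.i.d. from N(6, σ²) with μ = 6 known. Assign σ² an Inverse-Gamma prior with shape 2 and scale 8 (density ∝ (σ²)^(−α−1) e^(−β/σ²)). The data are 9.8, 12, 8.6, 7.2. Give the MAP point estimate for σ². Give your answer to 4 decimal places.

σ̂²_MAP = 7.4640

Sum of squared deviations about the known mean: SS = (9.8−6)² + (12−6)² + (8.6−6)² + (7.2−6)² = 58.64.
The Normal likelihood contributes (σ²)^(−n/2) exp(−SS/(2σ²)), so the posterior is Inverse-Gamma(α + n/2, β + SS/2) = Inverse-Gamma(4, 37.32).
The mode of Inverse-Gamma(a, b) is b/(a+1) = 37.32/5 ≈ 7.4640.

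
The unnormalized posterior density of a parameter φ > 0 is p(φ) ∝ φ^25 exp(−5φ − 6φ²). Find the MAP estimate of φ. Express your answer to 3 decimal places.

φ̂_MAP = 1.250

ℓ'(φ) = 25/φ − 5 − 12φ. Setting this to zero and multiplying by φ: 12φ² + 5φ − 25 = 0.
φ = (−5 + √(5² + 4·12·25)) / (2·12) = (−5 + √1225) / 24 = (−5 + 35)/24 = 5/4.
ℓ''(φ) = −25/φ² − 12 < 0, confirming a maximum.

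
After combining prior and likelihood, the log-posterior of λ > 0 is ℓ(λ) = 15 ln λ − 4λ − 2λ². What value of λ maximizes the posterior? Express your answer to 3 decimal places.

λ̂_MAP = 1.500

ℓ'(λ) = 15/λ − 4 − 4λ. Setting this to zero and multiplying by λ: 4λ² + 4λ − 15 = 0.
λ = (−4 + √(4² + 4·4·15)) / (2·4) = (−4 + √256) / 8 = (−4 + 16)/8 = 3/2.
ℓ''(λ) = −15/λ² − 4 < 0, confirming a maximum.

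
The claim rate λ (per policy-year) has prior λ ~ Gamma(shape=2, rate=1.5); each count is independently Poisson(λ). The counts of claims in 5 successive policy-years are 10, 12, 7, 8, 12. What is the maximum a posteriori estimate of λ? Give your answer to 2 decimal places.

Σxᵢ = 10+12+7+8+12 = 49, with n = 5.
Posterior ∝ λe^(−1.5λ) · λ^49e^(−5λ) = λ^50e^(−6.5λ), i.e. Gamma(shape=51, rate=6.5).
The mode of a Gamma(a, b) with a ≥ 1 (shape–rate) is (a−1)/b = 50/6.5 ≈ 7.69.

λ̂_MAP = 7.69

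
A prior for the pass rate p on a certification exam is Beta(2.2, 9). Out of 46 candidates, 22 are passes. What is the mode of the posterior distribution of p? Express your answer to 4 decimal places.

p̂_MAP = 0.4203

Prior: Beta(2.2, 9).
Data: 22 successes in 46 trials. The binomial likelihood contributes p^22(1−p)^24, so the posterior is Beta(2.2+22, 9+24) = Beta(24.2, 33).
For Beta(a, b) with a, b > 1 the mode is (a−1)/(a+b−2) = 23.2/55.2 ≈ 0.4203.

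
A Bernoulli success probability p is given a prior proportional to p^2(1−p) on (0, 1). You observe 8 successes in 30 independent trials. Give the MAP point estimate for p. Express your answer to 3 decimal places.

p̂_MAP = 0.303

The prior density ∝ p^2(1−p)^1 is the kernel of Beta(3, 2).
Data: 8 successes in 30 trials. The binomial likelihood contributes p^8(1−p)^22, so the posterior is Beta(3+8, 2+22) = Beta(11, 24).
For Beta(a, b) with a, b > 1 the mode is (a−1)/(a+b−2) = 10/33 ≈ 0.303.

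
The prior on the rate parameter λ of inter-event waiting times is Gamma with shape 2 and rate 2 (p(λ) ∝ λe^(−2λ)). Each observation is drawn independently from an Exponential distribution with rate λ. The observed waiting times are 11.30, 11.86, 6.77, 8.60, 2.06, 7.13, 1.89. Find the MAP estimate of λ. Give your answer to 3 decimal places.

The Exponential(rate=λ) likelihood is ∝ λ^n e^(−λΣtᵢ). Here n = 7 and Σtᵢ = 11.30 + 11.86 + 6.77 + 8.60 + 2.06 + 7.13 + 1.89 = 49.61.
Posterior ∝ λe^(−2λ) · λ^7e^(−49.61λ) = λ^8e^(−51.61λ), i.e. Gamma(9, 51.61).
Mode = (a−1)/b = 8/51.61 ≈ 0.155.

λ̂_MAP = 0.155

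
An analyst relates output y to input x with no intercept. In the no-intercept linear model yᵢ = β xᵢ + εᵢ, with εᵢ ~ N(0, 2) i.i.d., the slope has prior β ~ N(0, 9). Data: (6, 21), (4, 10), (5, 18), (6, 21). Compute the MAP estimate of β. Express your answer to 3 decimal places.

β̂_MAP = 3.374

log p(β | y) = −Σ(yᵢ − βxᵢ)²/(2·2) − β²/(2·9) + const.
Setting the derivative to zero: Σxᵢ(yᵢ − βxᵢ)/2 − β/9 = 0, so β = Σxᵢyᵢ / (Σxᵢ² + σ²/τ²).
Σxᵢyᵢ = 6·21 + 4·10 + 5·18 + 6·21 = 382; Σxᵢ² = 113; σ²/τ² = 2/9.
β̂_MAP = 382 / (113 + 2/9) = 382/(1019/9) = 3438/1019 ≈ 3.374.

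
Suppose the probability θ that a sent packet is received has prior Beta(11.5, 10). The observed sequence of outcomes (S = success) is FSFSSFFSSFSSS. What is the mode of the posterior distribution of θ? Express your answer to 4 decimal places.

θ̂_MAP = 0.5692

Prior: Beta(11.5, 10).
Data: 8 successes in 13 trials (from the sequence). The binomial likelihood contributes θ^8(1−θ)^5, so the posterior is Beta(11.5+8, 10+5) = Beta(19.5, 15).
For Beta(a, b) with a, b > 1 the mode is (a−1)/(a+b−2) = 18.5/32.5 ≈ 0.5692.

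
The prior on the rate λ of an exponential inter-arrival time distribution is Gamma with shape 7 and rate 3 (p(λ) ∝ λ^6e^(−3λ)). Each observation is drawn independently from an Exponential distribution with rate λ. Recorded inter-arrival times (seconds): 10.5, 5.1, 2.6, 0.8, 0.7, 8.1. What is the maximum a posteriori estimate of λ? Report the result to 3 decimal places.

The Exponential(rate=λ) likelihood is ∝ λ^n e^(−λΣtᵢ). Here n = 6 and Σtᵢ = 10.5 + 5.1 + 2.6 + 0.8 + 0.7 + 8.1 = 27.8.
Posterior ∝ λ^6e^(−3λ) · λ^6e^(−27.8λ) = λ^12e^(−30.8λ), i.e. Gamma(13, 30.8).
Mode = (a−1)/b = 12/30.8 ≈ 0.390.

λ̂_MAP = 0.390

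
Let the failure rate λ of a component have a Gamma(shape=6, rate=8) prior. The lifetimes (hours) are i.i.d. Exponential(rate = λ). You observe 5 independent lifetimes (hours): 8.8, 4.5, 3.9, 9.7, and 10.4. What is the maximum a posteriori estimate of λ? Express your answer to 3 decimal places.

λ̂_MAP = 0.221

The Exponential(rate=λ) likelihood is ∝ λ^n e^(−λΣtᵢ). Here n = 5 and Σtᵢ = 8.8 + 4.5 + 3.9 + 9.7 + 10.4 = 37.3.
Posterior ∝ λ^5e^(−8λ) · λ^5e^(−37.3λ) = λ^10e^(−45.3λ), i.e. Gamma(11, 45.3).
Mode = (a−1)/b = 10/45.3 ≈ 0.221.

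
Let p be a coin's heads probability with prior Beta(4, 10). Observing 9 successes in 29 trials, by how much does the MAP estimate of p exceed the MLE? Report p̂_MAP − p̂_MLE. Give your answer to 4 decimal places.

MAP − MLE = -0.0177

Posterior is Beta(13, 30); MAP = (13−1)/(43−2) = 12/41 ≈ 0.29268.
MLE ignores the prior: p̂_MLE = k/n = 9/29 ≈ 0.31034.
Difference = 12/41 − 9/29 = -21/1189 ≈ -0.0177.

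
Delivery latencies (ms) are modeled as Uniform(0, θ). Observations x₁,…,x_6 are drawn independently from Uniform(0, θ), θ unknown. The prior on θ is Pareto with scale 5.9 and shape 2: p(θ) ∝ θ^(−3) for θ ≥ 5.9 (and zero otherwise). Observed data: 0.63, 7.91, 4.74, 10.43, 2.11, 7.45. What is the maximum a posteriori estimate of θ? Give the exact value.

The Uniform(0, θ) likelihood is θ^(−n) for θ ≥ max(xᵢ), zero otherwise. Here max(xᵢ) = 10.43.
Posterior ∝ θ^(−3) · θ^(−6) = θ^(−9) on θ ≥ max(5.9, 10.43) = 10.43.
This density is strictly decreasing in θ, so the posterior mode lies at the lower boundary of the support.

θ̂_MAP = 10.43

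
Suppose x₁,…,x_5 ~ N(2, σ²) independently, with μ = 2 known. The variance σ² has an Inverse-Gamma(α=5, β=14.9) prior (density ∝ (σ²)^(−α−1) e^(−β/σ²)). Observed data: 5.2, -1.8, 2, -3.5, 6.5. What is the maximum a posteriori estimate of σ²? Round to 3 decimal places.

Sum of squared deviations about the known mean: SS = (5.2−2)² + (-1.8−2)² + (2−2)² + (-3.5−2)² + (6.5−2)² = 75.18.
The Normal likelihood contributes (σ²)^(−n/2) exp(−SS/(2σ²)), so the posterior is Inverse-Gamma(α + n/2, β + SS/2) = Inverse-Gamma(7.5, 52.49).
The mode of Inverse-Gamma(a, b) is b/(a+1) = 52.49/8.5 ≈ 6.175.

σ̂²_MAP = 6.175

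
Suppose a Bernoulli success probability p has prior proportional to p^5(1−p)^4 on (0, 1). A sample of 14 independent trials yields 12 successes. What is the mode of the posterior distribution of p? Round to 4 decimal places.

p̂_MAP = 0.7391

The prior density ∝ p^5(1−p)^4 is the kernel of Beta(6, 5).
Data: 12 successes in 14 trials. The binomial likelihood contributes p^12(1−p)^2, so the posterior is Beta(6+12, 5+2) = Beta(18, 7).
For Beta(a, b) with a, b > 1 the mode is (a−1)/(a+b−2) = 17/23 ≈ 0.7391.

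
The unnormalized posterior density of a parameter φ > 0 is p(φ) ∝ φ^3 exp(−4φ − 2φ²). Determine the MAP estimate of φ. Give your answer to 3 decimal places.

ℓ'(φ) = 3/φ − 4 − 4φ. Setting this to zero and multiplying by φ: 4φ² + 4φ − 3 = 0.
φ = (−4 + √(4² + 4·4·3)) / (2·4) = (−4 + √64) / 8 = (−4 + 8)/8 = 1/2.
ℓ''(φ) = −3/φ² − 4 < 0, confirming a maximum.

φ̂_MAP = 0.500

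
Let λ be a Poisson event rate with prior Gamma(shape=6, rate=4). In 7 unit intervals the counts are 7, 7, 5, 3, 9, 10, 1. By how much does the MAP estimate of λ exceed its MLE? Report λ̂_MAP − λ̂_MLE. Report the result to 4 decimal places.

Σxᵢ = 42. Posterior is Gamma(48, 11); MAP = (48−1)/11 = 47/11 ≈ 4.27273.
MLE = x̄ = 42/7 ≈ 6.00000.
Difference = 47/11 − 42/7 = -19/11 ≈ -1.7273.

MAP − MLE = -1.7273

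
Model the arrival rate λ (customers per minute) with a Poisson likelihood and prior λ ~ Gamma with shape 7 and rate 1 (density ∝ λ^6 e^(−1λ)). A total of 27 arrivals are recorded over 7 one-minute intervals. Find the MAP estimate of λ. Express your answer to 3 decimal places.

Σxᵢ = 27, n = 7.
Posterior ∝ λ^6e^(−1λ) · λ^27e^(−7λ) = λ^33e^(−8λ), i.e. Gamma(shape=34, rate=8).
The mode of a Gamma(a, b) with a ≥ 1 (shape–rate) is (a−1)/b = 33/8 ≈ 4.125.

λ̂_MAP = 4.125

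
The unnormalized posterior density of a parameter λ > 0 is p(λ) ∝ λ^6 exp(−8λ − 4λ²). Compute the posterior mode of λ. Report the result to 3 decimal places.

ℓ'(λ) = 6/λ − 8 − 8λ. Setting this to zero and multiplying by λ: 8λ² + 8λ − 6 = 0.
λ = (−8 + √(8² + 4·8·6)) / (2·8) = (−8 + √256) / 16 = (−8 + 16)/16 = 1/2.
ℓ''(λ) = −6/λ² − 8 < 0, confirming a maximum.

λ̂_MAP = 0.500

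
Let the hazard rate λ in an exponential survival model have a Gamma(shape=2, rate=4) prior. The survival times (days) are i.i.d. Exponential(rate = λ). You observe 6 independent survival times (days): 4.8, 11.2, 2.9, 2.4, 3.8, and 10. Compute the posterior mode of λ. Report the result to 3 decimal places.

λ̂_MAP = 0.179

The Exponential(rate=λ) likelihood is ∝ λ^n e^(−λΣtᵢ). Here n = 6 and Σtᵢ = 4.8 + 11.2 + 2.9 + 2.4 + 3.8 + 10 = 35.1.
Posterior ∝ λe^(−4λ) · λ^6e^(−35.1λ) = λ^7e^(−39.1λ), i.e. Gamma(8, 39.1).
Mode = (a−1)/b = 7/39.1 ≈ 0.179.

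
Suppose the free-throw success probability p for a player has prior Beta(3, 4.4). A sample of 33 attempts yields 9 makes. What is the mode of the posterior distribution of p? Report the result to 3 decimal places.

Prior: Beta(3, 4.4).
Data: 9 successes in 33 trials. The binomial likelihood contributes p^9(1−p)^24, so the posterior is Beta(3+9, 4.4+24) = Beta(12, 28.4).
For Beta(a, b) with a, b > 1 the mode is (a−1)/(a+b−2) = 11/38.4 ≈ 0.286.

p̂_MAP = 0.286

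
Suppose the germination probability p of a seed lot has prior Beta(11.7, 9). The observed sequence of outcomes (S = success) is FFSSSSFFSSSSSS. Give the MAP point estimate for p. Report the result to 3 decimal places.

Prior: Beta(11.7, 9).
Data: 10 successes in 14 trials (from the sequence). The binomial likelihood contributes p^10(1−p)^4, so the posterior is Beta(11.7+10, 9+4) = Beta(21.7, 13).
For Beta(a, b) with a, b > 1 the mode is (a−1)/(a+b−2) = 20.7/32.7 ≈ 0.633.

p̂_MAP = 0.633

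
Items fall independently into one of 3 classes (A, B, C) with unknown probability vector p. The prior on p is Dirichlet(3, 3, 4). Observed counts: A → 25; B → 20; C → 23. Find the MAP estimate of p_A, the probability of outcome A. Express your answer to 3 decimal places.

The posterior is Dirichlet(αᵢ + nᵢ) = Dirichlet(28, 23, 27).
For a Dirichlet(a₁,…,a_K) with all aᵢ > 1, the mode has j-th component (aⱼ − 1)/(Σaᵢ − K).
Here Σaᵢ = 78 and K = 3, so p_A = (28 − 1)/(78 − 3) = 27/75 ≈ 0.360.

MAP estimate of p_A = 0.360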